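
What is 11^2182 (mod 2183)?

470

11^1 ≡ 11 (mod 2183)
11^2 ≡ 11^2 = 121 ≡ 121 (mod 2183)
11^4 ≡ 121^2 = 14641 ≡ 1543 (mod 2183)
11^8 ≡ 1543^2 = 2380849 ≡ 1379 (mod 2183)
11^16 ≡ 1379^2 = 1901641 ≡ 248 (mod 2183)
11^32 ≡ 248^2 = 61504 ≡ 380 (mod 2183)
11^64 ≡ 380^2 = 144400 ≡ 322 (mod 2183)
11^128 ≡ 322^2 = 103684 ≡ 1083 (mod 2183)
11^256 ≡ 1083^2 = 1172889 ≡ 618 (mod 2183)
11^512 ≡ 618^2 = 381924 ≡ 2082 (mod 2183)
11^1024 ≡ 2082^2 = 4334724 ≡ 1469 (mod 2183)
11^2048 ≡ 1469^2 = 2157961 ≡ 1157 (mod 2183)
2182 = 2048 + 128 + 4 + 2 in binary powers of 2.
So 11^2182 ≡ 1157 · 1083 · 1543 · 121 ≡ 470 (mod 2183).
Since 470 ≠ 1, base 11 is a Fermat witness: 2183 is composite.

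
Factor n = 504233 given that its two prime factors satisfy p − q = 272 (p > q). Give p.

859

Since p = q + 272, we have 504233 = q(q + 272), so q² + 272q − 504233 = 0.
Discriminant: 272² + 4·504233 = 73984 + 2016932 = 2090916; √2090916 = 1446.
q = (−272 + 1446)/2 = 587, and p = q + 272 = 859.
Check: 587 · 859 = 504233.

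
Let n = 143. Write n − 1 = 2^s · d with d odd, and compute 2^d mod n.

143 − 1 = 142 = 2^1 · 71, so d = 71.
2^1 ≡ 2 (mod 143)
2^2 ≡ 2^2 = 4 ≡ 4 (mod 143)
2^4 ≡ 4^2 = 16 ≡ 16 (mod 143)
2^8 ≡ 16^2 = 256 ≡ 113 (mod 143)
2^16 ≡ 113^2 = 12769 ≡ 42 (mod 143)
2^32 ≡ 42^2 = 1764 ≡ 48 (mod 143)
2^64 ≡ 48^2 = 2304 ≡ 16 (mod 143)
71 = 64 + 4 + 2 + 1 in binary powers of 2.
So 2^71 ≡ 16 · 16 · 4 · 2 ≡ 46 (mod 143).
Squaring chain: 46; never reaches −1, so base 2 is a Miller–Rabin witness that 143 is composite.

46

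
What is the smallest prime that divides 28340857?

28340857 is odd.
Digit sum 37, not divisible by 3.
Ends in 7: not divisible by 5.
7: 28340857 = 7·4048693 + 6
11: 28340857 = 11·2576441 + 6
13: 28340857 = 13·2180065 + 12
17: 28340857 = 17·1667109 + 4
19: 28340857 = 19·1491624 + 1
23: 28340857 = 23·1232211 + 4
29: 28340857 = 29·977270 + 27
31: 28340857 = 31·914221 + 6
37: 28340857 = 37·765969 + 4
41: 28340857 = 41·691240 + 17
43: 28340857 = 43·659089 + 30
47: 28340857 = 47·602996 + 45
53: 28340857 = 53·534733 + 8
59: 28340857 = 59·480353 + 30
61: 28340857 = 61·464604 + 13
67: 28340857 = 67·422997 + 58
71: 28340857 = 71·399167

71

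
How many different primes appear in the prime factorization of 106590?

106590 = 2 · 53295
53295 = 3 · 17765
17765 = 5 · 3553
3553 = 11 · 323
323 = 17 · 19
106590 = 2 · 3 · 5 · 11 · 17 · 19, which has 6 distinct prime factors.

6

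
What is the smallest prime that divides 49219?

83

49219 is odd.
Digit sum 25, not divisible by 3.
Ends in 9: not divisible by 5.
7: 49219 = 7·7031 + 2
11: 49219 = 11·4474 + 5
13: 49219 = 13·3786 + 1
17: 49219 = 17·2895 + 4
19: 49219 = 19·2590 + 9
23: 49219 = 23·2139 + 22
29: 49219 = 29·1697 + 6
31: 49219 = 31·1587 + 22
37: 49219 = 37·1330 + 9
41: 49219 = 41·1200 + 19
43: 49219 = 43·1144 + 27
47: 49219 = 47·1047 + 10
53: 49219 = 53·928 + 35
59: 49219 = 59·834 + 13
61: 49219 = 61·806 + 53
67: 49219 = 67·734 + 41
71: 49219 = 71·693 + 16
73: 49219 = 73·674 + 17
79: 49219 = 79·623 + 2
83: 49219 = 83·593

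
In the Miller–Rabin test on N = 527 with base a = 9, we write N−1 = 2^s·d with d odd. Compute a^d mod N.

121

527 − 1 = 526 = 2^1 · 263, so d = 263.
9^1 ≡ 9 (mod 527)
9^2 ≡ 9^2 = 81 ≡ 81 (mod 527)
9^4 ≡ 81^2 = 6561 ≡ 237 (mod 527)
9^8 ≡ 237^2 = 56169 ≡ 307 (mod 527)
9^16 ≡ 307^2 = 94249 ≡ 443 (mod 527)
9^32 ≡ 443^2 = 196249 ≡ 205 (mod 527)
9^64 ≡ 205^2 = 42025 ≡ 392 (mod 527)
9^128 ≡ 392^2 = 153664 ≡ 307 (mod 527)
9^256 ≡ 307^2 = 94249 ≡ 443 (mod 527)
263 = 256 + 4 + 2 + 1 in binary powers of 2.
So 9^263 ≡ 443 · 237 · 81 · 9 ≡ 121 (mod 527).
Squaring chain: 121; never reaches −1, so base 9 is a Miller–Rabin witness that 527 is composite.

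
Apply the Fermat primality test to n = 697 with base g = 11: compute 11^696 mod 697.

543

11^1 ≡ 11 (mod 697)
11^2 ≡ 11^2 = 121 ≡ 121 (mod 697)
11^4 ≡ 121^2 = 14641 ≡ 4 (mod 697)
11^8 ≡ 4^2 = 16 ≡ 16 (mod 697)
11^16 ≡ 16^2 = 256 ≡ 256 (mod 697)
11^32 ≡ 256^2 = 65536 ≡ 18 (mod 697)
11^64 ≡ 18^2 = 324 ≡ 324 (mod 697)
11^128 ≡ 324^2 = 104976 ≡ 426 (mod 697)
11^256 ≡ 426^2 = 181476 ≡ 256 (mod 697)
11^512 ≡ 256^2 = 65536 ≡ 18 (mod 697)
696 = 512 + 128 + 32 + 16 + 8 in binary powers of 2.
So 11^696 ≡ 18 · 426 · 18 · 256 · 16 ≡ 543 (mod 697).
Since 543 ≠ 1, base 11 is a Fermat witness: 697 is composite.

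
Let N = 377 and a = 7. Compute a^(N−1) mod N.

7^1 ≡ 7 (mod 377)
7^2 ≡ 7^2 = 49 ≡ 49 (mod 377)
7^4 ≡ 49^2 = 2401 ≡ 139 (mod 377)
7^8 ≡ 139^2 = 19321 ≡ 94 (mod 377)
7^16 ≡ 94^2 = 8836 ≡ 165 (mod 377)
7^32 ≡ 165^2 = 27225 ≡ 81 (mod 377)
7^64 ≡ 81^2 = 6561 ≡ 152 (mod 377)
7^128 ≡ 152^2 = 23104 ≡ 107 (mod 377)
7^256 ≡ 107^2 = 11449 ≡ 139 (mod 377)
376 = 256 + 64 + 32 + 16 + 8 in binary powers of 2.
So 7^376 ≡ 139 · 152 · 81 · 165 · 94 ≡ 74 (mod 377).
Since 74 ≠ 1, base 7 is a Fermat witness: 377 is composite.

74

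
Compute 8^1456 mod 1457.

1093

8^1 ≡ 8 (mod 1457)
8^2 ≡ 8^2 = 64 ≡ 64 (mod 1457)
8^4 ≡ 64^2 = 4096 ≡ 1182 (mod 1457)
8^8 ≡ 1182^2 = 1397124 ≡ 1318 (mod 1457)
8^16 ≡ 1318^2 = 1737124 ≡ 380 (mod 1457)
8^32 ≡ 380^2 = 144400 ≡ 157 (mod 1457)
8^64 ≡ 157^2 = 24649 ≡ 1337 (mod 1457)
8^128 ≡ 1337^2 = 1787569 ≡ 1287 (mod 1457)
8^256 ≡ 1287^2 = 1656369 ≡ 1217 (mod 1457)
8^512 ≡ 1217^2 = 1481089 ≡ 777 (mod 1457)
8^1024 ≡ 777^2 = 603729 ≡ 531 (mod 1457)
1456 = 1024 + 256 + 128 + 32 + 16 in binary powers of 2.
So 8^1456 ≡ 531 · 1217 · 1287 · 157 · 380 ≡ 1093 (mod 1457).
Since 1093 ≠ 1, base 8 is a Fermat witness: 1457 is composite.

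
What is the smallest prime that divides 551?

19

551 is odd.
Digit sum 11, not divisible by 3.
Ends in 1: not divisible by 5.
7: 551 = 7·78 + 5
11: 551 = 11·50 + 1
13: 551 = 13·42 + 5
17: 551 = 17·32 + 7
19: 551 = 19·29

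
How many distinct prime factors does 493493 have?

5

493493 = 7 · 70499
70499 = 11 · 6409
6409 = 13 · 493
493 = 17 · 29
493493 = 7 · 11 · 13 · 17 · 29, which has 5 distinct prime factors.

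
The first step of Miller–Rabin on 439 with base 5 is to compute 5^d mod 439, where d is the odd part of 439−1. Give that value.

439 − 1 = 438 = 2^1 · 219, so d = 219.
5^1 ≡ 5 (mod 439)
5^2 ≡ 5^2 = 25 ≡ 25 (mod 439)
5^4 ≡ 25^2 = 625 ≡ 186 (mod 439)
5^8 ≡ 186^2 = 34596 ≡ 354 (mod 439)
5^16 ≡ 354^2 = 125316 ≡ 201 (mod 439)
5^32 ≡ 201^2 = 40401 ≡ 13 (mod 439)
5^64 ≡ 13^2 = 169 ≡ 169 (mod 439)
5^128 ≡ 169^2 = 28561 ≡ 26 (mod 439)
219 = 128 + 64 + 16 + 8 + 2 + 1 in binary powers of 2.
So 5^219 ≡ 26 · 169 · 201 · 354 · 25 · 5 ≡ 1 (mod 439).
Since 5^d ≡ 1 (mod 439), base 5 does not prove 439 composite.

1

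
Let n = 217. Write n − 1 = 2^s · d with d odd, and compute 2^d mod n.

190

217 − 1 = 216 = 2^3 · 27, so d = 27.
2^1 ≡ 2 (mod 217)
2^2 ≡ 2^2 = 4 ≡ 4 (mod 217)
2^4 ≡ 4^2 = 16 ≡ 16 (mod 217)
2^8 ≡ 16^2 = 256 ≡ 39 (mod 217)
2^16 ≡ 39^2 = 1521 ≡ 2 (mod 217)
27 = 16 + 8 + 2 + 1 in binary powers of 2.
So 2^27 ≡ 2 · 39 · 4 · 2 ≡ 190 (mod 217).
Squaring chain: 190 → 78 → 8; never reaches −1, so base 2 is a Miller–Rabin witness that 217 is composite.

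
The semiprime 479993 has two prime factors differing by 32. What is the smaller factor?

Since p = q + 32, we have 479993 = q(q + 32), so q² + 32q − 479993 = 0.
Discriminant: 32² + 4·479993 = 1024 + 1919972 = 1920996; √1920996 = 1386.
q = (−32 + 1386)/2 = 677, and p = q + 32 = 709.
Check: 677 · 709 = 479993.

677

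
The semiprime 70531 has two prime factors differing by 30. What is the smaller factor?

251

Since p = q + 30, we have 70531 = q(q + 30), so q² + 30q − 70531 = 0.
Discriminant: 30² + 4·70531 = 900 + 282124 = 283024; √283024 = 532.
q = (−30 + 532)/2 = 251, and p = q + 30 = 281.
Check: 251 · 281 = 70531.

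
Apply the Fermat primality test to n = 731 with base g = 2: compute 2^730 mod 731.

2^1 ≡ 2 (mod 731)
2^2 ≡ 2^2 = 4 ≡ 4 (mod 731)
2^4 ≡ 4^2 = 16 ≡ 16 (mod 731)
2^8 ≡ 16^2 = 256 ≡ 256 (mod 731)
2^16 ≡ 256^2 = 65536 ≡ 477 (mod 731)
2^32 ≡ 477^2 = 227529 ≡ 188 (mod 731)
2^64 ≡ 188^2 = 35344 ≡ 256 (mod 731)
2^128 ≡ 256^2 = 65536 ≡ 477 (mod 731)
2^256 ≡ 477^2 = 227529 ≡ 188 (mod 731)
2^512 ≡ 188^2 = 35344 ≡ 256 (mod 731)
730 = 512 + 128 + 64 + 16 + 8 + 2 in binary powers of 2.
So 2^730 ≡ 256 · 477 · 256 · 477 · 256 · 4 ≡ 4 (mod 731).
Since 4 ≠ 1, base 2 is a Fermat witness: 731 is composite.

4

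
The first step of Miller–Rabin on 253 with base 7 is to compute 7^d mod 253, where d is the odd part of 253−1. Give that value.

253 − 1 = 252 = 2^2 · 63, so d = 63.
7^1 ≡ 7 (mod 253)
7^2 ≡ 7^2 = 49 ≡ 49 (mod 253)
7^4 ≡ 49^2 = 2401 ≡ 124 (mod 253)
7^8 ≡ 124^2 = 15376 ≡ 196 (mod 253)
7^16 ≡ 196^2 = 38416 ≡ 213 (mod 253)
7^32 ≡ 213^2 = 45369 ≡ 82 (mod 253)
63 = 32 + 16 + 8 + 4 + 2 + 1 in binary powers of 2.
So 7^63 ≡ 82 · 213 · 196 · 124 · 49 · 7 ≡ 57 (mod 253).
Squaring chain: 57 → 213; never reaches −1, so base 7 is a Miller–Rabin witness that 253 is composite.

57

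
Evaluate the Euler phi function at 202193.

Factor: 202193 = 23 · 59 · 149.
φ(202193) = (23−1) · (59−1) · (149−1) = 22 · 58 · 148 = 188848.

188848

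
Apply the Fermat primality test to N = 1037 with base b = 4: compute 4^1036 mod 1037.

4^1 ≡ 4 (mod 1037)
4^2 ≡ 4^2 = 16 ≡ 16 (mod 1037)
4^4 ≡ 16^2 = 256 ≡ 256 (mod 1037)
4^8 ≡ 256^2 = 65536 ≡ 205 (mod 1037)
4^16 ≡ 205^2 = 42025 ≡ 545 (mod 1037)
4^32 ≡ 545^2 = 297025 ≡ 443 (mod 1037)
4^64 ≡ 443^2 = 196249 ≡ 256 (mod 1037)
4^128 ≡ 256^2 = 65536 ≡ 205 (mod 1037)
4^256 ≡ 205^2 = 42025 ≡ 545 (mod 1037)
4^512 ≡ 545^2 = 297025 ≡ 443 (mod 1037)
4^1024 ≡ 443^2 = 196249 ≡ 256 (mod 1037)
1036 = 1024 + 8 + 4 in binary powers of 2.
So 4^1036 ≡ 256 · 205 · 256 ≡ 545 (mod 1037).
Since 545 ≠ 1, base 4 is a Fermat witness: 1037 is composite.

545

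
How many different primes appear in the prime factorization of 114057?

114057 = 3^2 · 12673
12673 = 19 · 667
667 = 23 · 29
114057 = 3^2 · 19 · 23 · 29, which has 4 distinct prime factors.

4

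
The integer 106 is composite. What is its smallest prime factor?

2

106 is even: 2 divides it.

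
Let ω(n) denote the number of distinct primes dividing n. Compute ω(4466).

4

4466 = 2 · 2233
2233 = 7 · 319
319 = 11 · 29
4466 = 2 · 7 · 11 · 29, which has 4 distinct prime factors.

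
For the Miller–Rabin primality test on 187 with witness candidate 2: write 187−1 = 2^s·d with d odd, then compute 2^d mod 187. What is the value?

151

187 − 1 = 186 = 2^1 · 93, so d = 93.
2^1 ≡ 2 (mod 187)
2^2 ≡ 2^2 = 4 ≡ 4 (mod 187)
2^4 ≡ 4^2 = 16 ≡ 16 (mod 187)
2^8 ≡ 16^2 = 256 ≡ 69 (mod 187)
2^16 ≡ 69^2 = 4761 ≡ 86 (mod 187)
2^32 ≡ 86^2 = 7396 ≡ 103 (mod 187)
2^64 ≡ 103^2 = 10609 ≡ 137 (mod 187)
93 = 64 + 16 + 8 + 4 + 1 in binary powers of 2.
So 2^93 ≡ 137 · 86 · 69 · 16 · 2 ≡ 151 (mod 187).
Squaring chain: 151; never reaches −1, so base 2 is a Miller–Rabin witness that 187 is composite.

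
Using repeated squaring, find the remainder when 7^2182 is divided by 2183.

847

7^1 ≡ 7 (mod 2183)
7^2 ≡ 7^2 = 49 ≡ 49 (mod 2183)
7^4 ≡ 49^2 = 2401 ≡ 218 (mod 2183)
7^8 ≡ 218^2 = 47524 ≡ 1681 (mod 2183)
7^16 ≡ 1681^2 = 2825761 ≡ 959 (mod 2183)
7^32 ≡ 959^2 = 919681 ≡ 638 (mod 2183)
7^64 ≡ 638^2 = 407044 ≡ 1006 (mod 2183)
7^128 ≡ 1006^2 = 1012036 ≡ 1307 (mod 2183)
7^256 ≡ 1307^2 = 1708249 ≡ 1143 (mod 2183)
7^512 ≡ 1143^2 = 1306449 ≡ 1015 (mod 2183)
7^1024 ≡ 1015^2 = 1030225 ≡ 2032 (mod 2183)
7^2048 ≡ 2032^2 = 4129024 ≡ 971 (mod 2183)
2182 = 2048 + 128 + 4 + 2 in binary powers of 2.
So 7^2182 ≡ 971 · 1307 · 218 · 49 ≡ 847 (mod 2183).
Since 847 ≠ 1, base 7 is a Fermat witness: 2183 is composite.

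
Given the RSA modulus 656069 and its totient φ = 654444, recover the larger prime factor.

883

φ(n) = (p−1)(q−1) = n − (p+q) + 1, so p + q = 656069 − 654444 + 1 = 1626.
p and q are the roots of t² − 1626t + 656069 = 0.
Discriminant: 1626² − 4·656069 = 2643876 − 2624276 = 19600; √19600 = 140.
q = (1626 − 140)/2 = 743, p = (1626 + 140)/2 = 883.
Check: 743 · 883 = 656069.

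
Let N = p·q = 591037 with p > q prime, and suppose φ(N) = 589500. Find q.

φ(n) = (p−1)(q−1) = n − (p+q) + 1, so p + q = 591037 − 589500 + 1 = 1538.
p and q are the roots of t² − 1538t + 591037 = 0.
Discriminant: 1538² − 4·591037 = 2365444 − 2364148 = 1296; √1296 = 36.
q = (1538 − 36)/2 = 751, p = (1538 + 36)/2 = 787.
Check: 751 · 787 = 591037.

751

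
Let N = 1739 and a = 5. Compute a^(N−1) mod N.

474

5^1 ≡ 5 (mod 1739)
5^2 ≡ 5^2 = 25 ≡ 25 (mod 1739)
5^4 ≡ 25^2 = 625 ≡ 625 (mod 1739)
5^8 ≡ 625^2 = 390625 ≡ 1089 (mod 1739)
5^16 ≡ 1089^2 = 1185921 ≡ 1662 (mod 1739)
5^32 ≡ 1662^2 = 2762244 ≡ 712 (mod 1739)
5^64 ≡ 712^2 = 506944 ≡ 895 (mod 1739)
5^128 ≡ 895^2 = 801025 ≡ 1085 (mod 1739)
5^256 ≡ 1085^2 = 1177225 ≡ 1661 (mod 1739)
5^512 ≡ 1661^2 = 2758921 ≡ 867 (mod 1739)
5^1024 ≡ 867^2 = 751689 ≡ 441 (mod 1739)
1738 = 1024 + 512 + 128 + 64 + 8 + 2 in binary powers of 2.
So 5^1738 ≡ 441 · 867 · 1085 · 895 · 1089 · 25 ≡ 474 (mod 1739).
Since 474 ≠ 1, base 5 is a Fermat witness: 1739 is composite.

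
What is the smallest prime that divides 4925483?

4925483 is odd.
Digit sum 35, not divisible by 3.
Ends in 3: not divisible by 5.
7: 4925483 = 7·703640 + 3
11: 4925483 = 11·447771 + 2
13: 4925483 = 13·378883 + 4
17: 4925483 = 17·289734 + 5
19: 4925483 = 19·259235 + 18
23: 4925483 = 23·214151 + 10
29: 4925483 = 29·169844 + 7
31: 4925483 = 31·158886 + 17
37: 4925483 = 37·133121 + 6
41: 4925483 = 41·120133 + 30
43: 4925483 = 43·114546 + 5
47: 4925483 = 47·104797 + 24
53: 4925483 = 53·92933 + 34
59: 4925483 = 59·83482 + 45
61: 4925483 = 61·80745 + 38
67: 4925483 = 67·73514 + 45
71: 4925483 = 71·69373

71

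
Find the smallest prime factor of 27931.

17

27931 is odd.
Digit sum 22, not divisible by 3.
Ends in 1: not divisible by 5.
7: 27931 = 7·3990 + 1
11: 27931 = 11·2539 + 2
13: 27931 = 13·2148 + 7
17: 27931 = 17·1643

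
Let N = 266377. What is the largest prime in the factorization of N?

89

266377 = 41 · 6497
6497 = 73 · 89
89 is prime.
So 266377 = 41 · 73 · 89; the largest prime factor is 89.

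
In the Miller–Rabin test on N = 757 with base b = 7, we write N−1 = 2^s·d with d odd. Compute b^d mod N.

1

757 − 1 = 756 = 2^2 · 189, so d = 189.
7^1 ≡ 7 (mod 757)
7^2 ≡ 7^2 = 49 ≡ 49 (mod 757)
7^4 ≡ 49^2 = 2401 ≡ 130 (mod 757)
7^8 ≡ 130^2 = 16900 ≡ 246 (mod 757)
7^16 ≡ 246^2 = 60516 ≡ 713 (mod 757)
7^32 ≡ 713^2 = 508369 ≡ 422 (mod 757)
7^64 ≡ 422^2 = 178084 ≡ 189 (mod 757)
7^128 ≡ 189^2 = 35721 ≡ 142 (mod 757)
189 = 128 + 32 + 16 + 8 + 4 + 1 in binary powers of 2.
So 7^189 ≡ 142 · 422 · 713 · 246 · 130 · 7 ≡ 1 (mod 757).
Since 7^d ≡ 1 (mod 757), base 7 does not prove 757 composite.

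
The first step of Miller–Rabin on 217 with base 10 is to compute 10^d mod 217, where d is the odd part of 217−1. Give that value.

97

217 − 1 = 216 = 2^3 · 27, so d = 27.
10^1 ≡ 10 (mod 217)
10^2 ≡ 10^2 = 100 ≡ 100 (mod 217)
10^4 ≡ 100^2 = 10000 ≡ 18 (mod 217)
10^8 ≡ 18^2 = 324 ≡ 107 (mod 217)
10^16 ≡ 107^2 = 11449 ≡ 165 (mod 217)
27 = 16 + 8 + 2 + 1 in binary powers of 2.
So 10^27 ≡ 165 · 107 · 100 · 10 ≡ 97 (mod 217).
Squaring chain: 97 → 78 → 8; never reaches −1, so base 10 is a Miller–Rabin witness that 217 is composite.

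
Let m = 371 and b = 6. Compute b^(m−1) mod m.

281

6^1 ≡ 6 (mod 371)
6^2 ≡ 6^2 = 36 ≡ 36 (mod 371)
6^4 ≡ 36^2 = 1296 ≡ 183 (mod 371)
6^8 ≡ 183^2 = 33489 ≡ 99 (mod 371)
6^16 ≡ 99^2 = 9801 ≡ 155 (mod 371)
6^32 ≡ 155^2 = 24025 ≡ 281 (mod 371)
6^64 ≡ 281^2 = 78961 ≡ 309 (mod 371)
6^128 ≡ 309^2 = 95481 ≡ 134 (mod 371)
6^256 ≡ 134^2 = 17956 ≡ 148 (mod 371)
370 = 256 + 64 + 32 + 16 + 2 in binary powers of 2.
So 6^370 ≡ 148 · 309 · 281 · 155 · 36 ≡ 281 (mod 371).
Since 281 ≠ 1, base 6 is a Fermat witness: 371 is composite.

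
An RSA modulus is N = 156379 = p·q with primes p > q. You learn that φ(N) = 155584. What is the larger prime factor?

φ(n) = (p−1)(q−1) = n − (p+q) + 1, so p + q = 156379 − 155584 + 1 = 796.
p and q are the roots of t² − 796t + 156379 = 0.
Discriminant: 796² − 4·156379 = 633616 − 625516 = 8100; √8100 = 90.
q = (796 − 90)/2 = 353, p = (796 + 90)/2 = 443.
Check: 353 · 443 = 156379.

443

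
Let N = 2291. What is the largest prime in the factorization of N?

2291 = 29 · 79
79 is prime.
So 2291 = 29 · 79; the largest prime factor is 79.

79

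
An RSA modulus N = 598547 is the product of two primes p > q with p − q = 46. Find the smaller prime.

Since p = q + 46, we have 598547 = q(q + 46), so q² + 46q − 598547 = 0.
Discriminant: 46² + 4·598547 = 2116 + 2394188 = 2396304; √2396304 = 1548.
q = (−46 + 1548)/2 = 751, and p = q + 46 = 797.
Check: 751 · 797 = 598547.

751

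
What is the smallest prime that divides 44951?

44951 is odd.
Digit sum 23, not divisible by 3.
Ends in 1: not divisible by 5.
7: 44951 = 7·6421 + 4
11: 44951 = 11·4086 + 5
13: 44951 = 13·3457 + 10
17: 44951 = 17·2644 + 3
19: 44951 = 19·2365 + 16
23: 44951 = 23·1954 + 9
29: 44951 = 29·1550 + 1
31: 44951 = 31·1450 + 1
37: 44951 = 37·1214 + 33
41: 44951 = 41·1096 + 15
43: 44951 = 43·1045 + 16
47: 44951 = 47·956 + 19
53: 44951 = 53·848 + 7
59: 44951 = 59·761 + 52
61: 44951 = 61·736 + 55
67: 44951 = 67·670 + 61
71: 44951 = 71·633 + 8
73: 44951 = 73·615 + 56
79: 44951 = 79·569

79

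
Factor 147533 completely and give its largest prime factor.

73

147533 = 43 · 3431
3431 = 47 · 73
73 is prime.
So 147533 = 43 · 47 · 73; the largest prime factor is 73.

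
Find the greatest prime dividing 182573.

182573 = 41 · 4453
4453 = 61 · 73
73 is prime.
So 182573 = 41 · 61 · 73; the largest prime factor is 73.

73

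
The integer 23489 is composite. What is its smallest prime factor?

83

23489 is odd.
Digit sum 26, not divisible by 3.
Ends in 9: not divisible by 5.
7: 23489 = 7·3355 + 4
11: 23489 = 11·2135 + 4
13: 23489 = 13·1806 + 11
17: 23489 = 17·1381 + 12
19: 23489 = 19·1236 + 5
23: 23489 = 23·1021 + 6
29: 23489 = 29·809 + 28
31: 23489 = 31·757 + 22
37: 23489 = 37·634 + 31
41: 23489 = 41·572 + 37
43: 23489 = 43·546 + 11
47: 23489 = 47·499 + 36
53: 23489 = 53·443 + 10
59: 23489 = 59·398 + 7
61: 23489 = 61·385 + 4
67: 23489 = 67·350 + 39
71: 23489 = 71·330 + 59
73: 23489 = 73·321 + 56
79: 23489 = 79·297 + 26
83: 23489 = 83·283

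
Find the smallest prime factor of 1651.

13

1651 is odd.
Digit sum 13, not divisible by 3.
Ends in 1: not divisible by 5.
7: 1651 = 7·235 + 6
11: 1651 = 11·150 + 1
13: 1651 = 13·127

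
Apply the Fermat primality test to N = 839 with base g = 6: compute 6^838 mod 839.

1

6^1 ≡ 6 (mod 839)
6^2 ≡ 6^2 = 36 ≡ 36 (mod 839)
6^4 ≡ 36^2 = 1296 ≡ 457 (mod 839)
6^8 ≡ 457^2 = 208849 ≡ 777 (mod 839)
6^16 ≡ 777^2 = 603729 ≡ 488 (mod 839)
6^32 ≡ 488^2 = 238144 ≡ 707 (mod 839)
6^64 ≡ 707^2 = 499849 ≡ 644 (mod 839)
6^128 ≡ 644^2 = 414736 ≡ 270 (mod 839)
6^256 ≡ 270^2 = 72900 ≡ 746 (mod 839)
6^512 ≡ 746^2 = 556516 ≡ 259 (mod 839)
838 = 512 + 256 + 64 + 4 + 2 in binary powers of 2.
So 6^838 ≡ 259 · 746 · 644 · 457 · 36 ≡ 1 (mod 839).
Since the result is 1, base 6 gives no evidence that 839 is composite.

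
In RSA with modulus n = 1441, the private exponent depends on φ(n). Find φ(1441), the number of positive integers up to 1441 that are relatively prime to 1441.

1300

Factor: 1441 = 11 · 131.
φ(1441) = (11−1) · (131−1) = 10 · 130 = 1300.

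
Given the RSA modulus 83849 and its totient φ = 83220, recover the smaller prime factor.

φ(n) = (p−1)(q−1) = n − (p+q) + 1, so p + q = 83849 − 83220 + 1 = 630.
p and q are the roots of t² − 630t + 83849 = 0.
Discriminant: 630² − 4·83849 = 396900 − 335396 = 61504; √61504 = 248.
q = (630 − 248)/2 = 191, p = (630 + 248)/2 = 439.
Check: 191 · 439 = 83849.

191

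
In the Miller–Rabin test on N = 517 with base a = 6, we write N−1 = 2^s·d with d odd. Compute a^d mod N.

517 − 1 = 516 = 2^2 · 129, so d = 129.
6^1 ≡ 6 (mod 517)
6^2 ≡ 6^2 = 36 ≡ 36 (mod 517)
6^4 ≡ 36^2 = 1296 ≡ 262 (mod 517)
6^8 ≡ 262^2 = 68644 ≡ 400 (mod 517)
6^16 ≡ 400^2 = 160000 ≡ 247 (mod 517)
6^32 ≡ 247^2 = 61009 ≡ 3 (mod 517)
6^64 ≡ 3^2 = 9 ≡ 9 (mod 517)
6^128 ≡ 9^2 = 81 ≡ 81 (mod 517)
129 = 128 + 1 in binary powers of 2.
So 6^129 ≡ 81 · 6 ≡ 486 (mod 517).
Squaring chain: 486 → 444; never reaches −1, so base 6 is a Miller–Rabin witness that 517 is composite.

486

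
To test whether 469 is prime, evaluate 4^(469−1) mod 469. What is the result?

4^1 ≡ 4 (mod 469)
4^2 ≡ 4^2 = 16 ≡ 16 (mod 469)
4^4 ≡ 16^2 = 256 ≡ 256 (mod 469)
4^8 ≡ 256^2 = 65536 ≡ 345 (mod 469)
4^16 ≡ 345^2 = 119025 ≡ 368 (mod 469)
4^32 ≡ 368^2 = 135424 ≡ 352 (mod 469)
4^64 ≡ 352^2 = 123904 ≡ 88 (mod 469)
4^128 ≡ 88^2 = 7744 ≡ 240 (mod 469)
4^256 ≡ 240^2 = 57600 ≡ 382 (mod 469)
468 = 256 + 128 + 64 + 16 + 4 in binary powers of 2.
So 4^468 ≡ 382 · 240 · 88 · 368 · 256 ≡ 344 (mod 469).
Since 344 ≠ 1, base 4 is a Fermat witness: 469 is composite.

344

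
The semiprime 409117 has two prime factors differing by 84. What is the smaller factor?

599

Since p = q + 84, we have 409117 = q(q + 84), so q² + 84q − 409117 = 0.
Discriminant: 84² + 4·409117 = 7056 + 1636468 = 1643524; √1643524 = 1282.
q = (−84 + 1282)/2 = 599, and p = q + 84 = 683.
Check: 599 · 683 = 409117.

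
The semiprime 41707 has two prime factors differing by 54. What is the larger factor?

Since p = q + 54, we have 41707 = q(q + 54), so q² + 54q − 41707 = 0.
Discriminant: 54² + 4·41707 = 2916 + 166828 = 169744; √169744 = 412.
q = (−54 + 412)/2 = 179, and p = q + 54 = 233.
Check: 179 · 233 = 41707.

233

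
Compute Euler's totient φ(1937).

Factor: 1937 = 13 · 149.
φ(1937) = (13−1) · (149−1) = 12 · 148 = 1776.

1776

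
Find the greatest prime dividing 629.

629 = 17 · 37
37 is prime.
So 629 = 17 · 37; the largest prime factor is 37.

37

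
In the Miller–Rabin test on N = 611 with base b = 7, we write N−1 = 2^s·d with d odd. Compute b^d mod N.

611 − 1 = 610 = 2^1 · 305, so d = 305.
7^1 ≡ 7 (mod 611)
7^2 ≡ 7^2 = 49 ≡ 49 (mod 611)
7^4 ≡ 49^2 = 2401 ≡ 568 (mod 611)
7^8 ≡ 568^2 = 322624 ≡ 16 (mod 611)
7^16 ≡ 16^2 = 256 ≡ 256 (mod 611)
7^32 ≡ 256^2 = 65536 ≡ 159 (mod 611)
7^64 ≡ 159^2 = 25281 ≡ 230 (mod 611)
7^128 ≡ 230^2 = 52900 ≡ 354 (mod 611)
7^256 ≡ 354^2 = 125316 ≡ 61 (mod 611)
305 = 256 + 32 + 16 + 1 in binary powers of 2.
So 7^305 ≡ 61 · 159 · 256 · 7 ≡ 102 (mod 611).
Squaring chain: 102; never reaches −1, so base 7 is a Miller–Rabin witness that 611 is composite.

102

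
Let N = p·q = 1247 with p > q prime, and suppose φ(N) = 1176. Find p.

φ(n) = (p−1)(q−1) = n − (p+q) + 1, so p + q = 1247 − 1176 + 1 = 72.
p and q are the roots of t² − 72t + 1247 = 0.
Discriminant: 72² − 4·1247 = 5184 − 4988 = 196; √196 = 14.
q = (72 − 14)/2 = 29, p = (72 + 14)/2 = 43.
Check: 29 · 43 = 1247.

43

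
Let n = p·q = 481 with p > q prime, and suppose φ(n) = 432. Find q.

13

φ(n) = (p−1)(q−1) = n − (p+q) + 1, so p + q = 481 − 432 + 1 = 50.
p and q are the roots of t² − 50t + 481 = 0.
Discriminant: 50² − 4·481 = 2500 − 1924 = 576; √576 = 24.
q = (50 − 24)/2 = 13, p = (50 + 24)/2 = 37.
Check: 13 · 37 = 481.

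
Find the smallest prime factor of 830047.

830047 is odd.
Digit sum 22, not divisible by 3.
Ends in 7: not divisible by 5.
7: 830047 = 7·118578 + 1
11: 830047 = 11·75458 + 9
13: 830047 = 13·63849 + 10
17: 830047 = 17·48826 + 5
19: 830047 = 19·43686 + 13
23: 830047 = 23·36089

23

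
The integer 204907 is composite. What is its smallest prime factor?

23

204907 is odd.
Digit sum 22, not divisible by 3.
Ends in 7: not divisible by 5.
7: 204907 = 7·29272 + 3
11: 204907 = 11·18627 + 10
13: 204907 = 13·15762 + 1
17: 204907 = 17·12053 + 6
19: 204907 = 19·10784 + 11
23: 204907 = 23·8909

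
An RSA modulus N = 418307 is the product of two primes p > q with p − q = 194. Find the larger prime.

751

Since p = q + 194, we have 418307 = q(q + 194), so q² + 194q − 418307 = 0.
Discriminant: 194² + 4·418307 = 37636 + 1673228 = 1710864; √1710864 = 1308.
q = (−194 + 1308)/2 = 557, and p = q + 194 = 751.
Check: 557 · 751 = 418307.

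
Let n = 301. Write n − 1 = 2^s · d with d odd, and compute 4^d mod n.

301 − 1 = 300 = 2^2 · 75, so d = 75.
4^1 ≡ 4 (mod 301)
4^2 ≡ 4^2 = 16 ≡ 16 (mod 301)
4^4 ≡ 16^2 = 256 ≡ 256 (mod 301)
4^8 ≡ 256^2 = 65536 ≡ 219 (mod 301)
4^16 ≡ 219^2 = 47961 ≡ 102 (mod 301)
4^32 ≡ 102^2 = 10404 ≡ 170 (mod 301)
4^64 ≡ 170^2 = 28900 ≡ 4 (mod 301)
75 = 64 + 8 + 2 + 1 in binary powers of 2.
So 4^75 ≡ 4 · 219 · 16 · 4 ≡ 78 (mod 301).
Squaring chain: 78 → 64; never reaches −1, so base 4 is a Miller–Rabin witness that 301 is composite.

78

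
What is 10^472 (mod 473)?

23

10^1 ≡ 10 (mod 473)
10^2 ≡ 10^2 = 100 ≡ 100 (mod 473)
10^4 ≡ 100^2 = 10000 ≡ 67 (mod 473)
10^8 ≡ 67^2 = 4489 ≡ 232 (mod 473)
10^16 ≡ 232^2 = 53824 ≡ 375 (mod 473)
10^32 ≡ 375^2 = 140625 ≡ 144 (mod 473)
10^64 ≡ 144^2 = 20736 ≡ 397 (mod 473)
10^128 ≡ 397^2 = 157609 ≡ 100 (mod 473)
10^256 ≡ 100^2 = 10000 ≡ 67 (mod 473)
472 = 256 + 128 + 64 + 16 + 8 in binary powers of 2.
So 10^472 ≡ 67 · 100 · 397 · 375 · 232 ≡ 23 (mod 473).
Since 23 ≠ 1, base 10 is a Fermat witness: 473 is composite.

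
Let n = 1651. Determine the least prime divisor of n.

13

1651 is odd.
Digit sum 13, not divisible by 3.
Ends in 1: not divisible by 5.
7: 1651 = 7·235 + 6
11: 1651 = 11·150 + 1
13: 1651 = 13·127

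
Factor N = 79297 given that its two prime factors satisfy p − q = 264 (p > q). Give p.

443

Since p = q + 264, we have 79297 = q(q + 264), so q² + 264q − 79297 = 0.
Discriminant: 264² + 4·79297 = 69696 + 317188 = 386884; √386884 = 622.
q = (−264 + 622)/2 = 179, and p = q + 264 = 443.
Check: 179 · 443 = 79297.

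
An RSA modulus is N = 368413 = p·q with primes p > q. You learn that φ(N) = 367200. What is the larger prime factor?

φ(n) = (p−1)(q−1) = n − (p+q) + 1, so p + q = 368413 − 367200 + 1 = 1214.
p and q are the roots of t² − 1214t + 368413 = 0.
Discriminant: 1214² − 4·368413 = 1473796 − 1473652 = 144; √144 = 12.
q = (1214 − 12)/2 = 601, p = (1214 + 12)/2 = 613.
Check: 601 · 613 = 368413.

613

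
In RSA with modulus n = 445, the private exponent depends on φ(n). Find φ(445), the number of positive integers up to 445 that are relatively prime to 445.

Factor: 445 = 5 · 89.
φ(445) = (5−1) · (89−1) = 4 · 88 = 352.

352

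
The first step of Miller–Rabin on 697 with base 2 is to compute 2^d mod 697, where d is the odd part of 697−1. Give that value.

128

697 − 1 = 696 = 2^3 · 87, so d = 87.
2^1 ≡ 2 (mod 697)
2^2 ≡ 2^2 = 4 ≡ 4 (mod 697)
2^4 ≡ 4^2 = 16 ≡ 16 (mod 697)
2^8 ≡ 16^2 = 256 ≡ 256 (mod 697)
2^16 ≡ 256^2 = 65536 ≡ 18 (mod 697)
2^32 ≡ 18^2 = 324 ≡ 324 (mod 697)
2^64 ≡ 324^2 = 104976 ≡ 426 (mod 697)
87 = 64 + 16 + 4 + 2 + 1 in binary powers of 2.
So 2^87 ≡ 426 · 18 · 16 · 4 · 2 ≡ 128 (mod 697).
Squaring chain: 128 → 353 → 543; never reaches −1, so base 2 is a Miller–Rabin witness that 697 is composite.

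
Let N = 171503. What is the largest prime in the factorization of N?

171503 = 41 · 4183
4183 = 47 · 89
89 is prime.
So 171503 = 41 · 47 · 89; the largest prime factor is 89.

89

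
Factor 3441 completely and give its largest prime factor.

3441 = 3 · 1147
1147 = 31 · 37
37 is prime.
So 3441 = 3 · 31 · 37; the largest prime factor is 37.

37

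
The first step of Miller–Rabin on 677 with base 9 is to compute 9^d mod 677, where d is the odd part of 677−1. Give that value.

676

677 − 1 = 676 = 2^2 · 169, so d = 169.
9^1 ≡ 9 (mod 677)
9^2 ≡ 9^2 = 81 ≡ 81 (mod 677)
9^4 ≡ 81^2 = 6561 ≡ 468 (mod 677)
9^8 ≡ 468^2 = 219024 ≡ 353 (mod 677)
9^16 ≡ 353^2 = 124609 ≡ 41 (mod 677)
9^32 ≡ 41^2 = 1681 ≡ 327 (mod 677)
9^64 ≡ 327^2 = 106929 ≡ 640 (mod 677)
9^128 ≡ 640^2 = 409600 ≡ 15 (mod 677)
169 = 128 + 32 + 8 + 1 in binary powers of 2.
So 9^169 ≡ 15 · 327 · 353 · 9 ≡ 676 (mod 677).
Since 9^d ≡ 676 (mod 677), base 9 does not prove 677 composite.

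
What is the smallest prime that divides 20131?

41

20131 is odd.
Digit sum 7, not divisible by 3.
Ends in 1: not divisible by 5.
7: 20131 = 7·2875 + 6
11: 20131 = 11·1830 + 1
13: 20131 = 13·1548 + 7
17: 20131 = 17·1184 + 3
19: 20131 = 19·1059 + 10
23: 20131 = 23·875 + 6
29: 20131 = 29·694 + 5
31: 20131 = 31·649 + 12
37: 20131 = 37·544 + 3
41: 20131 = 41·491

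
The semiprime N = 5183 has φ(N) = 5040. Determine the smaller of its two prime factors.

71

φ(n) = (p−1)(q−1) = n − (p+q) + 1, so p + q = 5183 − 5040 + 1 = 144.
p and q are the roots of t² − 144t + 5183 = 0.
Discriminant: 144² − 4·5183 = 20736 − 20732 = 4; √4 = 2.
q = (144 − 2)/2 = 71, p = (144 + 2)/2 = 73.
Check: 71 · 73 = 5183.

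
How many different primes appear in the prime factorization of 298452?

6

298452 = 2^2 · 74613
74613 = 3 · 24871
24871 = 7 · 3553
3553 = 11 · 323
323 = 17 · 19
298452 = 2^2 · 3 · 7 · 11 · 17 · 19, which has 6 distinct prime factors.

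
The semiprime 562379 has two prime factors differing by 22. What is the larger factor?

761

Since p = q + 22, we have 562379 = q(q + 22), so q² + 22q − 562379 = 0.
Discriminant: 22² + 4·562379 = 484 + 2249516 = 2250000; √2250000 = 1500.
q = (−22 + 1500)/2 = 739, and p = q + 22 = 761.
Check: 739 · 761 = 562379.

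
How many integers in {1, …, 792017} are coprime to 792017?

762048

Factor: 792017 = 43 · 113 · 163.
φ(792017) = (43−1) · (113−1) · (163−1) = 42 · 112 · 162 = 762048.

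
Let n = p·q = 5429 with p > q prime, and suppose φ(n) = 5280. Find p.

89

φ(n) = (p−1)(q−1) = n − (p+q) + 1, so p + q = 5429 − 5280 + 1 = 150.
p and q are the roots of t² − 150t + 5429 = 0.
Discriminant: 150² − 4·5429 = 22500 − 21716 = 784; √784 = 28.
q = (150 − 28)/2 = 61, p = (150 + 28)/2 = 89.
Check: 61 · 89 = 5429.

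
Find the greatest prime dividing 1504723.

89

1504723 = 11 · 136793
136793 = 29 · 4717
4717 = 53 · 89
89 is prime.
So 1504723 = 11 · 29 · 53 · 89; the largest prime factor is 89.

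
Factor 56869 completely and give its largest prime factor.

56869 = 29 · 1961
1961 = 37 · 53
53 is prime.
So 56869 = 29 · 37 · 53; the largest prime factor is 53.

53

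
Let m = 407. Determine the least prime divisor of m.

11

407 is odd.
Digit sum 11, not divisible by 3.
Ends in 7: not divisible by 5.
7: 407 = 7·58 + 1
11: 407 = 11·37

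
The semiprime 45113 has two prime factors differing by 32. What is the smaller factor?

197

Since p = q + 32, we have 45113 = q(q + 32), so q² + 32q − 45113 = 0.
Discriminant: 32² + 4·45113 = 1024 + 180452 = 181476; √181476 = 426.
q = (−32 + 426)/2 = 197, and p = q + 32 = 229.
Check: 197 · 229 = 45113.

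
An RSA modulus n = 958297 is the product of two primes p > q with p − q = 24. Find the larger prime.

991

Since p = q + 24, we have 958297 = q(q + 24), so q² + 24q − 958297 = 0.
Discriminant: 24² + 4·958297 = 576 + 3833188 = 3833764; √3833764 = 1958.
q = (−24 + 1958)/2 = 967, and p = q + 24 = 991.
Check: 967 · 991 = 958297.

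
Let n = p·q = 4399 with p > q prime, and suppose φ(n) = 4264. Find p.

φ(n) = (p−1)(q−1) = n − (p+q) + 1, so p + q = 4399 − 4264 + 1 = 136.
p and q are the roots of t² − 136t + 4399 = 0.
Discriminant: 136² − 4·4399 = 18496 − 17596 = 900; √900 = 30.
q = (136 − 30)/2 = 53, p = (136 + 30)/2 = 83.
Check: 53 · 83 = 4399.

83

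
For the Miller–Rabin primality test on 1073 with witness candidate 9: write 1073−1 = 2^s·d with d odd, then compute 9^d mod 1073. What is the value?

1073 − 1 = 1072 = 2^4 · 67, so d = 67.
9^1 ≡ 9 (mod 1073)
9^2 ≡ 9^2 = 81 ≡ 81 (mod 1073)
9^4 ≡ 81^2 = 6561 ≡ 123 (mod 1073)
9^8 ≡ 123^2 = 15129 ≡ 107 (mod 1073)
9^16 ≡ 107^2 = 11449 ≡ 719 (mod 1073)
9^32 ≡ 719^2 = 516961 ≡ 848 (mod 1073)
9^64 ≡ 848^2 = 719104 ≡ 194 (mod 1073)
67 = 64 + 2 + 1 in binary powers of 2.
So 9^67 ≡ 194 · 81 · 9 ≡ 863 (mod 1073).
Squaring chain: 863 → 107 → 719 → 848; never reaches −1, so base 9 is a Miller–Rabin witness that 1073 is composite.

863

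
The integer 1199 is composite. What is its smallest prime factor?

11

1199 is odd.
Digit sum 20, not divisible by 3.
Ends in 9: not divisible by 5.
7: 1199 = 7·171 + 2
11: 1199 = 11·109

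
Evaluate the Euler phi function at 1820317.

Factor: 1820317 = 89 · 113 · 181.
φ(1820317) = (89−1) · (113−1) · (181−1) = 88 · 112 · 180 = 1774080.

1774080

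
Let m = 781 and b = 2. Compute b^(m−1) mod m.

2^1 ≡ 2 (mod 781)
2^2 ≡ 2^2 = 4 ≡ 4 (mod 781)
2^4 ≡ 4^2 = 16 ≡ 16 (mod 781)
2^8 ≡ 16^2 = 256 ≡ 256 (mod 781)
2^16 ≡ 256^2 = 65536 ≡ 713 (mod 781)
2^32 ≡ 713^2 = 508369 ≡ 719 (mod 781)
2^64 ≡ 719^2 = 516961 ≡ 720 (mod 781)
2^128 ≡ 720^2 = 518400 ≡ 597 (mod 781)
2^256 ≡ 597^2 = 356409 ≡ 273 (mod 781)
2^512 ≡ 273^2 = 74529 ≡ 334 (mod 781)
780 = 512 + 256 + 8 + 4 in binary powers of 2.
So 2^780 ≡ 334 · 273 · 256 · 16 ≡ 243 (mod 781).
Since 243 ≠ 1, base 2 is a Fermat witness: 781 is composite.

243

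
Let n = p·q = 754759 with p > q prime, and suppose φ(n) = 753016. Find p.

947

φ(n) = (p−1)(q−1) = n − (p+q) + 1, so p + q = 754759 − 753016 + 1 = 1744.
p and q are the roots of t² − 1744t + 754759 = 0.
Discriminant: 1744² − 4·754759 = 3041536 − 3019036 = 22500; √22500 = 150.
q = (1744 − 150)/2 = 797, p = (1744 + 150)/2 = 947.
Check: 797 · 947 = 754759.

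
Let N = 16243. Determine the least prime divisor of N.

16243 is odd.
Digit sum 16, not divisible by 3.
Ends in 3: not divisible by 5.
7: 16243 = 7·2320 + 3
11: 16243 = 11·1476 + 7
13: 16243 = 13·1249 + 6
17: 16243 = 17·955 + 8
19: 16243 = 19·854 + 17
23: 16243 = 23·706 + 5
29: 16243 = 29·560 + 3
31: 16243 = 31·523 + 30
37: 16243 = 37·439

37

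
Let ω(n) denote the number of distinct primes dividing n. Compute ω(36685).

36685 = 5 · 7337
7337 = 11 · 667
667 = 23 · 29
36685 = 5 · 11 · 23 · 29, which has 4 distinct prime factors.

4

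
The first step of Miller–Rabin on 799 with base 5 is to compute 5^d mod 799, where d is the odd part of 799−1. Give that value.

799 − 1 = 798 = 2^1 · 399, so d = 399.
5^1 ≡ 5 (mod 799)
5^2 ≡ 5^2 = 25 ≡ 25 (mod 799)
5^4 ≡ 25^2 = 625 ≡ 625 (mod 799)
5^8 ≡ 625^2 = 390625 ≡ 713 (mod 799)
5^16 ≡ 713^2 = 508369 ≡ 205 (mod 799)
5^32 ≡ 205^2 = 42025 ≡ 477 (mod 799)
5^64 ≡ 477^2 = 227529 ≡ 613 (mod 799)
5^128 ≡ 613^2 = 375769 ≡ 239 (mod 799)
5^256 ≡ 239^2 = 57121 ≡ 392 (mod 799)
399 = 256 + 128 + 8 + 4 + 2 + 1 in binary powers of 2.
So 5^399 ≡ 392 · 239 · 713 · 625 · 25 · 5 ≡ 415 (mod 799).
Squaring chain: 415; never reaches −1, so base 5 is a Miller–Rabin witness that 799 is composite.

415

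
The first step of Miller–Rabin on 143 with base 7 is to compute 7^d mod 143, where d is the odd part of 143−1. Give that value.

106

143 − 1 = 142 = 2^1 · 71, so d = 71.
7^1 ≡ 7 (mod 143)
7^2 ≡ 7^2 = 49 ≡ 49 (mod 143)
7^4 ≡ 49^2 = 2401 ≡ 113 (mod 143)
7^8 ≡ 113^2 = 12769 ≡ 42 (mod 143)
7^16 ≡ 42^2 = 1764 ≡ 48 (mod 143)
7^32 ≡ 48^2 = 2304 ≡ 16 (mod 143)
7^64 ≡ 16^2 = 256 ≡ 113 (mod 143)
71 = 64 + 4 + 2 + 1 in binary powers of 2.
So 7^71 ≡ 113 · 113 · 49 · 7 ≡ 106 (mod 143).
Squaring chain: 106; never reaches −1, so base 7 is a Miller–Rabin witness that 143 is composite.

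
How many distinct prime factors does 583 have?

583 = 11 · 53
583 = 11 · 53, which has 2 distinct prime factors.

2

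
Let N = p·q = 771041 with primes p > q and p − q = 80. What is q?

Since p = q + 80, we have 771041 = q(q + 80), so q² + 80q − 771041 = 0.
Discriminant: 80² + 4·771041 = 6400 + 3084164 = 3090564; √3090564 = 1758.
q = (−80 + 1758)/2 = 839, and p = q + 80 = 919.
Check: 839 · 919 = 771041.

839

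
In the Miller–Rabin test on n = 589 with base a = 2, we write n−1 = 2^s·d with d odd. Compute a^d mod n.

589 − 1 = 588 = 2^2 · 147, so d = 147.
2^1 ≡ 2 (mod 589)
2^2 ≡ 2^2 = 4 ≡ 4 (mod 589)
2^4 ≡ 4^2 = 16 ≡ 16 (mod 589)
2^8 ≡ 16^2 = 256 ≡ 256 (mod 589)
2^16 ≡ 256^2 = 65536 ≡ 157 (mod 589)
2^32 ≡ 157^2 = 24649 ≡ 500 (mod 589)
2^64 ≡ 500^2 = 250000 ≡ 264 (mod 589)
2^128 ≡ 264^2 = 69696 ≡ 194 (mod 589)
147 = 128 + 16 + 2 + 1 in binary powers of 2.
So 2^147 ≡ 194 · 157 · 4 · 2 ≡ 407 (mod 589).
Squaring chain: 407 → 140; never reaches −1, so base 2 is a Miller–Rabin witness that 589 is composite.

407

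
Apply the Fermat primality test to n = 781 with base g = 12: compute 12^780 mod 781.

12^1 ≡ 12 (mod 781)
12^2 ≡ 12^2 = 144 ≡ 144 (mod 781)
12^4 ≡ 144^2 = 20736 ≡ 430 (mod 781)
12^8 ≡ 430^2 = 184900 ≡ 584 (mod 781)
12^16 ≡ 584^2 = 341056 ≡ 540 (mod 781)
12^32 ≡ 540^2 = 291600 ≡ 287 (mod 781)
12^64 ≡ 287^2 = 82369 ≡ 364 (mod 781)
12^128 ≡ 364^2 = 132496 ≡ 507 (mod 781)
12^256 ≡ 507^2 = 257049 ≡ 100 (mod 781)
12^512 ≡ 100^2 = 10000 ≡ 628 (mod 781)
780 = 512 + 256 + 8 + 4 in binary powers of 2.
So 12^780 ≡ 628 · 100 · 584 · 430 ≡ 529 (mod 781).
Since 529 ≠ 1, base 12 is a Fermat witness: 781 is composite.

529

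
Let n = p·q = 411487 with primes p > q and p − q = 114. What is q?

587

Since p = q + 114, we have 411487 = q(q + 114), so q² + 114q − 411487 = 0.
Discriminant: 114² + 4·411487 = 12996 + 1645948 = 1658944; √1658944 = 1288.
q = (−114 + 1288)/2 = 587, and p = q + 114 = 701.
Check: 587 · 701 = 411487.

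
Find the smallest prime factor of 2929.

2929 is odd.
Digit sum 22, not divisible by 3.
Ends in 9: not divisible by 5.
7: 2929 = 7·418 + 3
11: 2929 = 11·266 + 3
13: 2929 = 13·225 + 4
17: 2929 = 17·172 + 5
19: 2929 = 19·154 + 3
23: 2929 = 23·127 + 8
29: 2929 = 29·101

29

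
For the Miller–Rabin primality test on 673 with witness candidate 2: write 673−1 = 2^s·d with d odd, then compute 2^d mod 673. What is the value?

673 − 1 = 672 = 2^5 · 21, so d = 21.
2^1 ≡ 2 (mod 673)
2^2 ≡ 2^2 = 4 ≡ 4 (mod 673)
2^4 ≡ 4^2 = 16 ≡ 16 (mod 673)
2^8 ≡ 16^2 = 256 ≡ 256 (mod 673)
2^16 ≡ 256^2 = 65536 ≡ 255 (mod 673)
21 = 16 + 4 + 1 in binary powers of 2.
So 2^21 ≡ 255 · 16 · 2 ≡ 84 (mod 673).
Squaring chain: 84 → 326 → 615 → 672 → 1; reaches −1, so base 2 does not prove 673 composite.

84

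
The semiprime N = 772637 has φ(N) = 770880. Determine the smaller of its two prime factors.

877

φ(n) = (p−1)(q−1) = n − (p+q) + 1, so p + q = 772637 − 770880 + 1 = 1758.
p and q are the roots of t² − 1758t + 772637 = 0.
Discriminant: 1758² − 4·772637 = 3090564 − 3090548 = 16; √16 = 4.
q = (1758 − 4)/2 = 877, p = (1758 + 4)/2 = 881.
Check: 877 · 881 = 772637.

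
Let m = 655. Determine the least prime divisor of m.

5

655 is odd.
Digit sum 16, not divisible by 3.
Ends in 5: divisible by 5.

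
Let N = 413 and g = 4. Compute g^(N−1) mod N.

4^1 ≡ 4 (mod 413)
4^2 ≡ 4^2 = 16 ≡ 16 (mod 413)
4^4 ≡ 16^2 = 256 ≡ 256 (mod 413)
4^8 ≡ 256^2 = 65536 ≡ 282 (mod 413)
4^16 ≡ 282^2 = 79524 ≡ 228 (mod 413)
4^32 ≡ 228^2 = 51984 ≡ 359 (mod 413)
4^64 ≡ 359^2 = 128881 ≡ 25 (mod 413)
4^128 ≡ 25^2 = 625 ≡ 212 (mod 413)
4^256 ≡ 212^2 = 44944 ≡ 340 (mod 413)
412 = 256 + 128 + 16 + 8 + 4 in binary powers of 2.
So 4^412 ≡ 340 · 212 · 228 · 282 · 256 ≡ 25 (mod 413).
Since 25 ≠ 1, base 4 is a Fermat witness: 413 is composite.

25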